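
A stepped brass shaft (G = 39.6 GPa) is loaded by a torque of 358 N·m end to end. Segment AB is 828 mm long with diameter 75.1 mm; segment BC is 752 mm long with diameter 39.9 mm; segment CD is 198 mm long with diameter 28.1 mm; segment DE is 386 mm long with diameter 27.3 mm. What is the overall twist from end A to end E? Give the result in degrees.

J_AB = π(0.0751)⁴/32 = 3.12×10^-6 m⁴; J_BC = π(0.0399)⁴/32 = 2.49×10^-7 m⁴; J_CD = π(0.0281)⁴/32 = 6.12×10^-8 m⁴; J_DE = π(0.0273)⁴/32 = 5.45×10^-8 m⁴.
θ = (T/G)·Σ L_i/J_i = (358.0/39.6×10⁹)·(0.828/3.12×10^-6 + 0.752/2.49×10^-7 + 0.198/6.12×10^-8 + 0.386/5.45×10^-8) = 0.1230 rad.

7.04°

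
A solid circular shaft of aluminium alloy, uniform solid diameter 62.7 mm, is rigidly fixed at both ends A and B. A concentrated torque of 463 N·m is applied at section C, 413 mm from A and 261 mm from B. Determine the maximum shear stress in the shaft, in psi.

850 psi

With uniform GJ and both ends fixed, compatibility θ_AC = θ_CB gives T_A·a = T_B·b, together with T_A + T_B = T₀.
T_A = T₀·b/(a+b) = 463.0·261/674.0 = 179.3 N·m; T_B = 283.7 N·m.
τ in each portion: τ_AC = 3.70×10^6 Pa, τ_CB = 5.86×10^6 Pa; maximum is in CB.
τ_max = T_CB·r/J = 283.7·0.0314/1.52×10^-6 = 5.862×10^6 Pa.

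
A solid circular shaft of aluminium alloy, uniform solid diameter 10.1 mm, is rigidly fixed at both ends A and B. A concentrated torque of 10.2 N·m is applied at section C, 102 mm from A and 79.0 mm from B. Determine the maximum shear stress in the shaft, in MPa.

With uniform GJ and both ends fixed, compatibility θ_AC = θ_CB gives T_A·a = T_B·b, together with T_A + T_B = T₀.
T_A = T₀·b/(a+b) = 10.20·79.0/181.0 = 4.452 N·m; T_B = 5.748 N·m.
τ in each portion: τ_AC = 2.20×10^7 Pa, τ_CB = 2.84×10^7 Pa; maximum is in CB.
τ_max = T_CB·r/J = 5.748·0.00505/1.02×10^-9 = 2.841×10^7 Pa.

28.4 MPa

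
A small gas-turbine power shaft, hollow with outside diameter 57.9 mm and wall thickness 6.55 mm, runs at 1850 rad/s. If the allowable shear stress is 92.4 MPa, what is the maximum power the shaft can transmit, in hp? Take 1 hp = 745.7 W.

5610 hp

J = π(d_o⁴ − d_i⁴)/32 = π(0.0579⁴ − 0.0448⁴)/32 = 7.079×10^-7 m⁴.
T_max = τ_allow·J/r = 9.24×10^7 × 7.079×10^-7 / 0.0290 = 2259 N·m.
ω = 1850 rad/s, so P_max = T_max·ω = 4.180×10^6 W.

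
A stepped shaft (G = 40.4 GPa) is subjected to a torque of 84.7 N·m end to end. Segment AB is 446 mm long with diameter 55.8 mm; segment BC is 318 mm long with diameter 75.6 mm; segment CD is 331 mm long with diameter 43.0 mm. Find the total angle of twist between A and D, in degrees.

J_AB = π(0.0558)⁴/32 = 9.52×10^-7 m⁴; J_BC = π(0.0756)⁴/32 = 3.21×10^-6 m⁴; J_CD = π(0.0430)⁴/32 = 3.36×10^-7 m⁴.
θ = (T/G)·Σ L_i/J_i = (84.70/40.4×10⁹)·(0.446/9.52×10^-7 + 0.318/3.21×10^-6 + 0.331/3.36×10^-7) = 3.258×10^-3 rad.

0.187°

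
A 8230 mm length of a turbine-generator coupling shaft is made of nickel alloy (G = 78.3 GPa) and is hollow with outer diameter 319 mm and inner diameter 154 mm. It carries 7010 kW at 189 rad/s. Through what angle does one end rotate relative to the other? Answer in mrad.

ω = 189 rad/s, so T = P/ω = 7010×10³ / 189.0 = 37090 N·m.
J = π(d_o⁴ − d_i⁴)/32 = π(0.319⁴ − 0.154⁴)/32 = 9.614×10^-4 m⁴.
θ = T·L/(G·J) = 37090 × 8.23 / (78.3×10⁹ × 9.614×10^-4) = 4.055×10^-3 rad.

4.05 mrad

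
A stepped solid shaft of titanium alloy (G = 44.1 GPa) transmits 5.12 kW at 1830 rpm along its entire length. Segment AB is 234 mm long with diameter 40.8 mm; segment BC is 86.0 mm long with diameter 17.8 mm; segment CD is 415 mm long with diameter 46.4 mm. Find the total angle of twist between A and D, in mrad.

ω = 2π·1830/60 = 191.6 rad/s, so T = P/ω = 5.12×10³ / 191.6 = 26.72 N·m.
J_AB = π(0.0408)⁴/32 = 2.72×10^-7 m⁴; J_BC = π(0.0178)⁴/32 = 9.86×10^-9 m⁴; J_CD = π(0.0464)⁴/32 = 4.55×10^-7 m⁴.
θ = (T/G)·Σ L_i/J_i = (26.72/44.1×10⁹)·(0.234/2.72×10^-7 + 0.0860/9.86×10^-9 + 0.415/4.55×10^-7) = 6.360×10^-3 rad.

6.36 mrad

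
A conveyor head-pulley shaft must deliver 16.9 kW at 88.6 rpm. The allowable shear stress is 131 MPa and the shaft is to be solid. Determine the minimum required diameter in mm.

ω = 2π·88.6/60 = 9.278 rad/s, so T = P/ω = 16.9×10³ / 9.278 = 1821 N·m.
For a solid shaft τ_max = 16T/(πd³), so d = (16T/(π τ_allow))^(1/3) = (16·1821/(π·1.31×10^8))^(1/3) = 0.04137 m.

41.4 mm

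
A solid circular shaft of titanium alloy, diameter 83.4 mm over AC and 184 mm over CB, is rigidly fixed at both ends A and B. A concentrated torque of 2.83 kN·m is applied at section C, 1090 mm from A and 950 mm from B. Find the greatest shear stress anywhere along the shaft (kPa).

2230 kPa

Compatibility: T_A·a/J_AC = T_B·b/J_CB with T_A + T_B = T₀.
J_AC = 4.75×10^-6 m⁴, J_CB = 1.13×10^-4 m⁴, so T_A = T₀·(J_AC/a)/((J_AC/a)+(J_CB/b)) = 100.4 N·m, T_B = 2730 N·m.
τ in each portion: τ_AC = 8.82×10^5 Pa, τ_CB = 2.23×10^6 Pa; maximum is in CB.
τ_max = T_CB·r/J = 2730·0.0920/1.13×10^-4 = 2.232×10^6 Pa.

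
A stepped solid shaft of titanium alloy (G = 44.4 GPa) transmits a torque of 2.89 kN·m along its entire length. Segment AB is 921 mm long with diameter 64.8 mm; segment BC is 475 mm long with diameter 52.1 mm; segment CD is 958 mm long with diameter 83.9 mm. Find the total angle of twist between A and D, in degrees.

5.17°

J_AB = π(0.0648)⁴/32 = 1.73×10^-6 m⁴; J_BC = π(0.0521)⁴/32 = 7.23×10^-7 m⁴; J_CD = π(0.0839)⁴/32 = 4.86×10^-6 m⁴.
θ = (T/G)·Σ L_i/J_i = (2890/44.4×10⁹)·(0.921/1.73×10^-6 + 0.475/7.23×10^-7 + 0.958/4.86×10^-6) = 0.09019 rad.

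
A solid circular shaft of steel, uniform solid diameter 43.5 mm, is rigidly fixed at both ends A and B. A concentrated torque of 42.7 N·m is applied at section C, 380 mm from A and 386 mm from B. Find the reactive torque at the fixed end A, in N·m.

With uniform GJ and both ends fixed, compatibility θ_AC = θ_CB gives T_A·a = T_B·b, together with T_A + T_B = T₀.
T_A = T₀·b/(a+b) = 42.70·386/766.0 = 21.52 N·m; T_B = 21.18 N·m.

21.5 N·m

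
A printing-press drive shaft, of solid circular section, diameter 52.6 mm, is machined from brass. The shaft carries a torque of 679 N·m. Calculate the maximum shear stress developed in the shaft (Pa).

J = πd⁴/32 = π(0.0526)⁴/32 = 7.515×10^-7 m⁴.
τ_max = T·r/J = 679.0 × 0.0263 / 7.515×10^-7 = 2.376×10^7 Pa.

2.38e7 Pa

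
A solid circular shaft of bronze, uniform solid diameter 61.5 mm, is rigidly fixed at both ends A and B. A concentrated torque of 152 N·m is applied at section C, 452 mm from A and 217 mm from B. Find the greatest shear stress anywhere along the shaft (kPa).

2250 kPa

With uniform GJ and both ends fixed, compatibility θ_AC = θ_CB gives T_A·a = T_B·b, together with T_A + T_B = T₀.
T_A = T₀·b/(a+b) = 152.0·217/669.0 = 49.30 N·m; T_B = 102.7 N·m.
τ in each portion: τ_AC = 1.08×10^6 Pa, τ_CB = 2.25×10^6 Pa; maximum is in CB.
τ_max = T_CB·r/J = 102.7·0.0307/1.40×10^-6 = 2.249×10^6 Pa.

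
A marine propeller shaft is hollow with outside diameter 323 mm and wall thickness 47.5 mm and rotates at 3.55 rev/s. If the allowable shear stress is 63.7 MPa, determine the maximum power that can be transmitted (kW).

J = π(d_o⁴ − d_i⁴)/32 = π(0.323⁴ − 0.228⁴)/32 = 8.033×10^-4 m⁴.
T_max = τ_allow·J/r = 6.37×10^7 × 8.033×10^-4 / 0.162 = 316800 N·m.
ω = 2π·3.55 = 22.31 rad/s, so P_max = T_max·ω = 7.067×10^6 W.

7070 kW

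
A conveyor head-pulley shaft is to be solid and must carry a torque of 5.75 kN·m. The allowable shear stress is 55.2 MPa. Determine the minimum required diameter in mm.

For a solid shaft τ_max = 16T/(πd³), so d = (16T/(π τ_allow))^(1/3) = (16·5750/(π·5.52×10^7))^(1/3) = 0.08095 m.

81.0 mm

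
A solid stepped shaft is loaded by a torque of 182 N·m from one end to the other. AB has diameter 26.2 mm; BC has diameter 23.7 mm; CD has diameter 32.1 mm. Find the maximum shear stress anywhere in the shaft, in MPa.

Under the same torque, τ_max = 16T/(πd³) is largest where d is smallest — segment BC (d = 23.7 mm).
τ_max = 16·182.0/(π·(0.0237)³) = 6.963×10^7 Pa.

69.6 MPa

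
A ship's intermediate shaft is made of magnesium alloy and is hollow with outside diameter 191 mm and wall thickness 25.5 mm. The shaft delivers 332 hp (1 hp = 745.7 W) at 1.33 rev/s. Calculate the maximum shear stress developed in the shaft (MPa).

ω = 2π·1.33 = 8.357 rad/s, so T = P/ω = 332×745.7 / 8.357 = 29630 N·m.
J = π(d_o⁴ − d_i⁴)/32 = π(0.191⁴ − 0.140⁴)/32 = 9.294×10^-5 m⁴.
τ_max = T·r/J = 29630 × 0.0955 / 9.294×10^-5 = 3.044×10^7 Pa.

30.4 MPa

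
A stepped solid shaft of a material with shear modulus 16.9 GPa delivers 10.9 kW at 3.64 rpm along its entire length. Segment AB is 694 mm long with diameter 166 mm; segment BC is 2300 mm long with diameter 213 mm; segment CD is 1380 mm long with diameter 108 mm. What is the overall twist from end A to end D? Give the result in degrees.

12.0°

ω = 2π·3.64/60 = 0.3812 rad/s, so T = P/ω = 10.9×10³ / 0.3812 = 28600 N·m.
J_AB = π(0.166)⁴/32 = 7.45×10^-5 m⁴; J_BC = π(0.213)⁴/32 = 2.02×10^-4 m⁴; J_CD = π(0.108)⁴/32 = 1.34×10^-5 m⁴.
θ = (T/G)·Σ L_i/J_i = (28600/16.9×10⁹)·(0.694/7.45×10^-5 + 2.30/2.02×10^-4 + 1.38/1.34×10^-5) = 0.2098 rad.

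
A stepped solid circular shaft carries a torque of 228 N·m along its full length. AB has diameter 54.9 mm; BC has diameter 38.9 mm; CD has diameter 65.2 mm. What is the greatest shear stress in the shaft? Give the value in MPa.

Under the same torque, τ_max = 16T/(πd³) is largest where d is smallest — segment BC (d = 38.9 mm).
τ_max = 16·228.0/(π·(0.0389)³) = 1.973×10^7 Pa.

19.7 MPa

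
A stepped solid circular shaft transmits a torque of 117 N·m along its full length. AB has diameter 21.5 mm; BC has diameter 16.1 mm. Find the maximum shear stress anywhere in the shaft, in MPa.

Under the same torque, τ_max = 16T/(πd³) is largest where d is smallest — segment BC (d = 16.1 mm).
τ_max = 16·117.0/(π·(0.0161)³) = 1.428×10^8 Pa.

143 MPa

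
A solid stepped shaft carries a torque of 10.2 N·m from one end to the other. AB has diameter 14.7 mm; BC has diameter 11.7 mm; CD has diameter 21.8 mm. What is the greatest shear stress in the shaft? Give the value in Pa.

Under the same torque, τ_max = 16T/(πd³) is largest where d is smallest — segment BC (d = 11.7 mm).
τ_max = 16·10.20/(π·(0.0117)³) = 3.243×10^7 Pa.

3.24e7 Pa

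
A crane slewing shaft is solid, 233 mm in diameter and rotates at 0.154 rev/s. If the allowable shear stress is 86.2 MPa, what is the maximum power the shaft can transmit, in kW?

J = πd⁴/32 = π(0.233)⁴/32 = 2.894×10^-4 m⁴.
T_max = τ_allow·J/r = 8.62×10^7 × 2.894×10^-4 / 0.117 = 214100 N·m.
ω = 2π·0.154 = 0.9676 rad/s, so P_max = T_max·ω = 2.072×10^5 W.

207 kW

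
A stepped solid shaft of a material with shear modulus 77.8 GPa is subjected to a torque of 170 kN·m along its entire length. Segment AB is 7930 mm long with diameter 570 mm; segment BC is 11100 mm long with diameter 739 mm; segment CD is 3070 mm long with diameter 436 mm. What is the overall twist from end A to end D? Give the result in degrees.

J_AB = π(0.570)⁴/32 = 0.0104 m⁴; J_BC = π(0.739)⁴/32 = 0.0293 m⁴; J_CD = π(0.436)⁴/32 = 3.55×10^-3 m⁴.
θ = (T/G)·Σ L_i/J_i = (170000/77.8×10⁹)·(7.93/0.0104 + 11.1/0.0293 + 3.07/3.55×10^-3) = 4.391×10^-3 rad.

0.252°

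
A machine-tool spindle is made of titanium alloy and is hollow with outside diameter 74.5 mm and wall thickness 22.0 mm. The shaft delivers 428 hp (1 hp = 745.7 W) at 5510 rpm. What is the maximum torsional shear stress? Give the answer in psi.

ω = 2π·5510/60 = 577.0 rad/s, so T = P/ω = 428×745.7 / 577.0 = 553.1 N·m.
J = π(d_o⁴ − d_i⁴)/32 = π(0.0745⁴ − 0.0305⁴)/32 = 2.939×10^-6 m⁴.
τ_max = T·r/J = 553.1 × 0.0372 / 2.939×10^-6 = 7.010×10^6 Pa.

1020 psi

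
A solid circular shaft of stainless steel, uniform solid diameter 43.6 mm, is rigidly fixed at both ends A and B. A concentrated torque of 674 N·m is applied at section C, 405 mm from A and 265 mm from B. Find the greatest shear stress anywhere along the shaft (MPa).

25.0 MPa

With uniform GJ and both ends fixed, compatibility θ_AC = θ_CB gives T_A·a = T_B·b, together with T_A + T_B = T₀.
T_A = T₀·b/(a+b) = 674.0·265/670.0 = 266.6 N·m; T_B = 407.4 N·m.
τ in each portion: τ_AC = 1.64×10^7 Pa, τ_CB = 2.50×10^7 Pa; maximum is in CB.
τ_max = T_CB·r/J = 407.4·0.0218/3.55×10^-7 = 2.504×10^7 Pa.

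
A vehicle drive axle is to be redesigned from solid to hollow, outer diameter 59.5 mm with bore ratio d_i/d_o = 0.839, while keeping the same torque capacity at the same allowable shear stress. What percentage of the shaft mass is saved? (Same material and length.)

Equal τ_max and T ⇒ the solid shaft needs d_s³ = d_o³(1−k⁴), so d_s = 59.5·(1−0.839⁴)^(1/3) = 47.37 mm.
Area ratio A_h/A_s = d_o²(1−k²)/d_s² = (1−k²)/(1−k⁴)^(2/3) = 0.4672.
Mass saving = 1 − 0.4672 = 53.3 %.

53.3 %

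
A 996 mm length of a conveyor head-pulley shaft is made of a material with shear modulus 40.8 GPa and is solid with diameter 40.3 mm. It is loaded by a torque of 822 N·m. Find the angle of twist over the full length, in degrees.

J = πd⁴/32 = π(0.0403)⁴/32 = 2.590×10^-7 m⁴.
θ = T·L/(G·J) = 822.0 × 0.996 / (40.8×10⁹ × 2.590×10^-7) = 0.07749 rad.

4.44°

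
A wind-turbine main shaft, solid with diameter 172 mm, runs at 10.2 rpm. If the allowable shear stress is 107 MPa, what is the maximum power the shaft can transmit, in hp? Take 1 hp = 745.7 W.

153 hp

J = πd⁴/32 = π(0.172)⁴/32 = 8.592×10^-5 m⁴.
T_max = τ_allow·J/r = 1.07×10^8 × 8.592×10^-5 / 0.0860 = 106900 N·m.
ω = 2π·10.2/60 = 1.068 rad/s, so P_max = T_max·ω = 1.142×10^5 W.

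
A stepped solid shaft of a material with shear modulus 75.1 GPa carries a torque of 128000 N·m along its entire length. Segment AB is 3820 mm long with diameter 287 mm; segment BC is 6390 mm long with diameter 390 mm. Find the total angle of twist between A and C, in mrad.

J_AB = π(0.287)⁴/32 = 6.66×10^-4 m⁴; J_BC = π(0.390)⁴/32 = 2.27×10^-3 m⁴.
θ = (T/G)·Σ L_i/J_i = (128000/75.1×10⁹)·(3.82/6.66×10^-4 + 6.39/2.27×10^-3) = 0.01457 rad.

14.6 mrad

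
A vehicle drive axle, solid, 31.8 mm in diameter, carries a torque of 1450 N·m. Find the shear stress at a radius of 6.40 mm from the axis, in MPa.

J = πd⁴/32 = π(0.0318)⁴/32 = 1.004×10^-7 m⁴.
Shear stress varies linearly with radius: τ = T·r/J = 1450 × 0.00640 / 1.004×10^-7 = 9.244×10^7 Pa.

92.4 MPa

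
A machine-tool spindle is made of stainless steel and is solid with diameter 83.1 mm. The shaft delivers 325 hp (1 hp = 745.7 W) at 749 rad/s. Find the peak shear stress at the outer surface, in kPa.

ω = 749 rad/s, so T = P/ω = 325×745.7 / 749.0 = 323.6 N·m.
J = πd⁴/32 = π(0.0831)⁴/32 = 4.682×10^-6 m⁴.
τ_max = T·r/J = 323.6 × 0.0415 / 4.682×10^-6 = 2.872×10^6 Pa.

2870 kPa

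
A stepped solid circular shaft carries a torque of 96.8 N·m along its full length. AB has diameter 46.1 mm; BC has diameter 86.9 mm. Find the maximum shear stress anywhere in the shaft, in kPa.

5030 kPa

Under the same torque, τ_max = 16T/(πd³) is largest where d is smallest — segment AB (d = 46.1 mm).
τ_max = 16·96.80/(π·(0.0461)³) = 5.032×10^6 Pa.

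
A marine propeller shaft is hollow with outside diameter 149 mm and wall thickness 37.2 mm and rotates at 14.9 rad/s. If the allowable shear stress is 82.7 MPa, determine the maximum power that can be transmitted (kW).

750 kW

J = π(d_o⁴ − d_i⁴)/32 = π(0.149⁴ − 0.0746⁴)/32 = 4.535×10^-5 m⁴.
T_max = τ_allow·J/r = 8.27×10^7 × 4.535×10^-5 / 0.0745 = 50340 N·m.
ω = 14.9 rad/s, so P_max = T_max·ω = 7.501×10^5 W.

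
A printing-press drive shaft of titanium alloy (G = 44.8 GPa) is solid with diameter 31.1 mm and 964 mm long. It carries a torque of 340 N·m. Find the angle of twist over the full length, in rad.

0.0797 rad

J = πd⁴/32 = π(0.0311)⁴/32 = 9.184×10^-8 m⁴.
θ = T·L/(G·J) = 340.0 × 0.964 / (44.8×10⁹ × 9.184×10^-8) = 0.07966 rad.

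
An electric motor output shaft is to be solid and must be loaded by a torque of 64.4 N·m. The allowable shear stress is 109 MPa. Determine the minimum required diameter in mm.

For a solid shaft τ_max = 16T/(πd³), so d = (16T/(π τ_allow))^(1/3) = (16·64.40/(π·1.09×10^8))^(1/3) = 0.01444 m.

14.4 mm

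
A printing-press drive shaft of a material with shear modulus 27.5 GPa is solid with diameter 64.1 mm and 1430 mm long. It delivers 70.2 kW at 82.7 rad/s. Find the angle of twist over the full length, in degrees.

ω = 82.7 rad/s, so T = P/ω = 70.2×10³ / 82.70 = 848.9 N·m.
J = πd⁴/32 = π(0.0641)⁴/32 = 1.657×10^-6 m⁴.
θ = T·L/(G·J) = 848.9 × 1.43 / (27.5×10⁹ × 1.657×10^-6) = 0.02663 rad.

1.53°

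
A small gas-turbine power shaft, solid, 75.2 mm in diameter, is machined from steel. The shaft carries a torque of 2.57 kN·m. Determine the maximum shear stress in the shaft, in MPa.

J = πd⁴/32 = π(0.0752)⁴/32 = 3.140×10^-6 m⁴.
τ_max = T·r/J = 2570 × 0.0376 / 3.140×10^-6 = 3.078×10^7 Pa.

30.8 MPa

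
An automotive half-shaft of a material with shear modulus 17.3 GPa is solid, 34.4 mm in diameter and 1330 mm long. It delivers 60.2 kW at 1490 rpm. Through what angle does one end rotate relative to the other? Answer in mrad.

216 mrad

ω = 2π·1490/60 = 156.0 rad/s, so T = P/ω = 60.2×10³ / 156.0 = 385.8 N·m.
J = πd⁴/32 = π(0.0344)⁴/32 = 1.375×10^-7 m⁴.
θ = T·L/(G·J) = 385.8 × 1.33 / (17.3×10⁹ × 1.375×10^-7) = 0.2158 rad.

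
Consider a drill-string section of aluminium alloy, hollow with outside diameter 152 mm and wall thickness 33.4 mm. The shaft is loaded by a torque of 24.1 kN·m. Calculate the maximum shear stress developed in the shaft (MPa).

J = π(d_o⁴ − d_i⁴)/32 = π(0.152⁴ − 0.0852⁴)/32 = 4.723×10^-5 m⁴.
τ_max = T·r/J = 24100 × 0.0760 / 4.723×10^-5 = 3.878×10^7 Pa.

38.8 MPa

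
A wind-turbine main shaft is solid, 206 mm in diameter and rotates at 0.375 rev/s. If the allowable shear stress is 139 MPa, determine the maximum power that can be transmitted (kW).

J = πd⁴/32 = π(0.206)⁴/32 = 1.768×10^-4 m⁴.
T_max = τ_allow·J/r = 1.39×10^8 × 1.768×10^-4 / 0.103 = 238600 N·m.
ω = 2π·0.375 = 2.356 rad/s, so P_max = T_max·ω = 5.622×10^5 W.

562 kW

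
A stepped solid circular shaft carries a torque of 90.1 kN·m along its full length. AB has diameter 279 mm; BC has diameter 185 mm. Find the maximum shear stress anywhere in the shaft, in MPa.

Under the same torque, τ_max = 16T/(πd³) is largest where d is smallest — segment BC (d = 185 mm).
τ_max = 16·90100/(π·(0.185)³) = 7.247×10^7 Pa.

72.5 MPa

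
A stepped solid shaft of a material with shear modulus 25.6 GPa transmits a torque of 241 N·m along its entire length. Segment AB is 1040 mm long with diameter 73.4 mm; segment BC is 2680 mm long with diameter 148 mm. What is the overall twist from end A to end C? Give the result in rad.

0.00397 rad

J_AB = π(0.0734)⁴/32 = 2.85×10^-6 m⁴; J_BC = π(0.148)⁴/32 = 4.71×10^-5 m⁴.
θ = (T/G)·Σ L_i/J_i = (241.0/25.6×10⁹)·(1.04/2.85×10^-6 + 2.68/4.71×10^-5) = 3.971×10^-3 rad.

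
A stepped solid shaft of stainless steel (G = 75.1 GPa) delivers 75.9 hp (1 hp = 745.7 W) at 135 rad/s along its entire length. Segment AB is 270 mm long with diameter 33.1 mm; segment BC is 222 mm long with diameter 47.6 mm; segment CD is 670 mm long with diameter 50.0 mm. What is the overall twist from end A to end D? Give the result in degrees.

1.22°

ω = 135 rad/s, so T = P/ω = 75.9×745.7 / 135.0 = 419.2 N·m.
J_AB = π(0.0331)⁴/32 = 1.18×10^-7 m⁴; J_BC = π(0.0476)⁴/32 = 5.04×10^-7 m⁴; J_CD = π(0.0500)⁴/32 = 6.14×10^-7 m⁴.
θ = (T/G)·Σ L_i/J_i = (419.2/75.1×10⁹)·(0.270/1.18×10^-7 + 0.222/5.04×10^-7 + 0.670/6.14×10^-7) = 0.02135 rad.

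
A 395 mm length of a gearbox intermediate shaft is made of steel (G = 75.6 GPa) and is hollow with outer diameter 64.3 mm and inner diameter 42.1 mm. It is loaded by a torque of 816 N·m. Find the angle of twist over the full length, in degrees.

J = π(d_o⁴ − d_i⁴)/32 = π(0.0643⁴ − 0.0421⁴)/32 = 1.370×10^-6 m⁴.
θ = T·L/(G·J) = 816.0 × 0.395 / (75.6×10⁹ × 1.370×10^-6) = 3.113×10^-3 rad.

0.178°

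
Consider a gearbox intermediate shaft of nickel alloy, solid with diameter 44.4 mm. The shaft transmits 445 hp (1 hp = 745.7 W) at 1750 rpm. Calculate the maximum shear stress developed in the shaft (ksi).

15.3 ksi

ω = 2π·1750/60 = 183.3 rad/s, so T = P/ω = 445×745.7 / 183.3 = 1811 N·m.
J = πd⁴/32 = π(0.0444)⁴/32 = 3.815×10^-7 m⁴.
τ_max = T·r/J = 1811 × 0.0222 / 3.815×10^-7 = 1.054×10^8 Pa.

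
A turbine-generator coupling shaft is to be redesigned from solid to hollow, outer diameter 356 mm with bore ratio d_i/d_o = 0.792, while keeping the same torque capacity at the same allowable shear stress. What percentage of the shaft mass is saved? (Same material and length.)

48.0 %

Equal τ_max and T ⇒ the solid shaft needs d_s³ = d_o³(1−k⁴), so d_s = 356·(1−0.792⁴)^(1/3) = 301.3 mm.
Area ratio A_h/A_s = d_o²(1−k²)/d_s² = (1−k²)/(1−k⁴)^(2/3) = 0.5202.
Mass saving = 1 − 0.5202 = 48.0 %.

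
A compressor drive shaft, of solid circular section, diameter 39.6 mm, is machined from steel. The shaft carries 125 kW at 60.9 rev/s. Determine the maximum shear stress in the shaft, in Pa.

2.68e7 Pa

ω = 2π·60.9 = 382.6 rad/s, so T = P/ω = 125×10³ / 382.6 = 326.7 N·m.
J = πd⁴/32 = π(0.0396)⁴/32 = 2.414×10^-7 m⁴.
τ_max = T·r/J = 326.7 × 0.0198 / 2.414×10^-7 = 2.679×10^7 Pa.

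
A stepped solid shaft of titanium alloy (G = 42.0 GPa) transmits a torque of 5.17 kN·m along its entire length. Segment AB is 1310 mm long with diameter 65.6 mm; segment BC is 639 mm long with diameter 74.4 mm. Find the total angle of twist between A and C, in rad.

0.115 rad

J_AB = π(0.0656)⁴/32 = 1.82×10^-6 m⁴; J_BC = π(0.0744)⁴/32 = 3.01×10^-6 m⁴.
θ = (T/G)·Σ L_i/J_i = (5170/42.0×10⁹)·(1.31/1.82×10^-6 + 0.639/3.01×10^-6) = 0.1148 rad.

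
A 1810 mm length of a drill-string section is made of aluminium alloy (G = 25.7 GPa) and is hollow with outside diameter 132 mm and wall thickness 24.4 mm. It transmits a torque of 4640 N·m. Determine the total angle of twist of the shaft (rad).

0.0130 rad

J = π(d_o⁴ − d_i⁴)/32 = π(0.132⁴ − 0.0832⁴)/32 = 2.510×10^-5 m⁴.
θ = T·L/(G·J) = 4640 × 1.81 / (25.7×10⁹ × 2.510×10^-5) = 0.01302 rad.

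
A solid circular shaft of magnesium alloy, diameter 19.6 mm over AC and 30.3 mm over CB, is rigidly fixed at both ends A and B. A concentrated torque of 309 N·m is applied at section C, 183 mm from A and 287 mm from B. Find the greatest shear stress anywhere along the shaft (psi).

Compatibility: T_A·a/J_AC = T_B·b/J_CB with T_A + T_B = T₀.
J_AC = 1.45×10^-8 m⁴, J_CB = 8.28×10^-8 m⁴, so T_A = T₀·(J_AC/a)/((J_AC/a)+(J_CB/b)) = 66.57 N·m, T_B = 242.4 N·m.
τ in each portion: τ_AC = 4.50×10^7 Pa, τ_CB = 4.44×10^7 Pa; maximum is in AC.
τ_max = T_AC·r/J = 66.57·0.00980/1.45×10^-8 = 4.503×10^7 Pa.

6530 psi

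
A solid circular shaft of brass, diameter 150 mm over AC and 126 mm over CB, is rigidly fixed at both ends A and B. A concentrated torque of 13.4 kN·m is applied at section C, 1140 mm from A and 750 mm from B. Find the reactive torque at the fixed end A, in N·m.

Compatibility: T_A·a/J_AC = T_B·b/J_CB with T_A + T_B = T₀.
J_AC = 4.97×10^-5 m⁴, J_CB = 2.47×10^-5 m⁴, so T_A = T₀·(J_AC/a)/((J_AC/a)+(J_CB/b)) = 7628 N·m, T_B = 5772 N·m.

7630 N·m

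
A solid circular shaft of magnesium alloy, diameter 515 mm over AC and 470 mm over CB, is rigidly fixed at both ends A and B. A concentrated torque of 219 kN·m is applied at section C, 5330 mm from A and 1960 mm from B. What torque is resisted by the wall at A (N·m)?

75900 N·m

Compatibility: T_A·a/J_AC = T_B·b/J_CB with T_A + T_B = T₀.
J_AC = 6.91×10^-3 m⁴, J_CB = 4.79×10^-3 m⁴, so T_A = T₀·(J_AC/a)/((J_AC/a)+(J_CB/b)) = 75870 N·m, T_B = 143100 N·m.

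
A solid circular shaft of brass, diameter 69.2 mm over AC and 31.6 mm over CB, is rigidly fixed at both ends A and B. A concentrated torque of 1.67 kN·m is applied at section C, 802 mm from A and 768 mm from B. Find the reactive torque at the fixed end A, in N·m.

Compatibility: T_A·a/J_AC = T_B·b/J_CB with T_A + T_B = T₀.
J_AC = 2.25×10^-6 m⁴, J_CB = 9.79×10^-8 m⁴, so T_A = T₀·(J_AC/a)/((J_AC/a)+(J_CB/b)) = 1597 N·m, T_B = 72.54 N·m.

1600 N·m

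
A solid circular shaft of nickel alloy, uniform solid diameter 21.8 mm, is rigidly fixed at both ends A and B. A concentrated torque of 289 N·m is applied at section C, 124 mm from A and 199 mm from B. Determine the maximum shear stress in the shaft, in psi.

12700 psi

With uniform GJ and both ends fixed, compatibility θ_AC = θ_CB gives T_A·a = T_B·b, together with T_A + T_B = T₀.
T_A = T₀·b/(a+b) = 289.0·199/323.0 = 178.1 N·m; T_B = 110.9 N·m.
τ in each portion: τ_AC = 8.75×10^7 Pa, τ_CB = 5.45×10^7 Pa; maximum is in AC.
τ_max = T_AC·r/J = 178.1·0.0109/2.22×10^-8 = 8.753×10^7 Pa.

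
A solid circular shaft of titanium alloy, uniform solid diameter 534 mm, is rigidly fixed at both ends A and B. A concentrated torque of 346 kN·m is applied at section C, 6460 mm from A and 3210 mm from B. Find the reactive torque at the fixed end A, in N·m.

115000 N·m

With uniform GJ and both ends fixed, compatibility θ_AC = θ_CB gives T_A·a = T_B·b, together with T_A + T_B = T₀.
T_A = T₀·b/(a+b) = 346000·3210/9670 = 114900 N·m; T_B = 231100 N·m.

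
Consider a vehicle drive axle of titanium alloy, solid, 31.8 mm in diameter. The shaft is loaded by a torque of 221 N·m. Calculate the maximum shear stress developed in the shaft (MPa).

J = πd⁴/32 = π(0.0318)⁴/32 = 1.004×10^-7 m⁴.
τ_max = T·r/J = 221.0 × 0.0159 / 1.004×10^-7 = 3.500×10^7 Pa.

35.0 MPa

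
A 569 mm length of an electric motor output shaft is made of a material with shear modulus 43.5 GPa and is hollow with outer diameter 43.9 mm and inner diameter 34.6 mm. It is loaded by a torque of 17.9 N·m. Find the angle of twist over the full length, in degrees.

J = π(d_o⁴ − d_i⁴)/32 = π(0.0439⁴ − 0.0346⁴)/32 = 2.239×10^-7 m⁴.
θ = T·L/(G·J) = 17.90 × 0.569 / (43.5×10⁹ × 2.239×10^-7) = 1.046×10^-3 rad.

0.0599°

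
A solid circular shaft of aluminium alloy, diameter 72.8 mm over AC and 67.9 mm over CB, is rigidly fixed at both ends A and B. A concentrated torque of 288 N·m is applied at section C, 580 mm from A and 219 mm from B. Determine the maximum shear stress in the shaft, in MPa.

Compatibility: T_A·a/J_AC = T_B·b/J_CB with T_A + T_B = T₀.
J_AC = 2.76×10^-6 m⁴, J_CB = 2.09×10^-6 m⁴, so T_A = T₀·(J_AC/a)/((J_AC/a)+(J_CB/b)) = 95.87 N·m, T_B = 192.1 N·m.
τ in each portion: τ_AC = 1.27×10^6 Pa, τ_CB = 3.13×10^6 Pa; maximum is in CB.
τ_max = T_CB·r/J = 192.1·0.0340/2.09×10^-6 = 3.126×10^6 Pa.

3.13 MPa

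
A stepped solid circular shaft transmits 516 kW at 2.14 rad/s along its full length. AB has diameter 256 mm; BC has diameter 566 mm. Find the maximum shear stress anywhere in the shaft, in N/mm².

73.2 N/mm²

ω = 2.14 rad/s, so T = P/ω = 516×10³ / 2.140 = 241100 N·m.
Under the same torque, τ_max = 16T/(πd³) is largest where d is smallest — segment AB (d = 256 mm).
τ_max = 16·241100/(π·(0.256)³) = 7.320×10^7 Pa.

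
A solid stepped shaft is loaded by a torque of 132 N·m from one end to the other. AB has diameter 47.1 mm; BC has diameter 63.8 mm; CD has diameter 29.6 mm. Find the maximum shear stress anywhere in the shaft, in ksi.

Under the same torque, τ_max = 16T/(πd³) is largest where d is smallest — segment CD (d = 29.6 mm).
τ_max = 16·132.0/(π·(0.0296)³) = 2.592×10^7 Pa.

3.76 ksi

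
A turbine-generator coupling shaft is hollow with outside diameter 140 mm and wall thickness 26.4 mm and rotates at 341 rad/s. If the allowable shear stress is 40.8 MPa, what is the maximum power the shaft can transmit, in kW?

6370 kW

J = π(d_o⁴ − d_i⁴)/32 = π(0.140⁴ − 0.0872⁴)/32 = 3.204×10^-5 m⁴.
T_max = τ_allow·J/r = 4.08×10^7 × 3.204×10^-5 / 0.0700 = 18670 N·m.
ω = 341 rad/s, so P_max = T_max·ω = 6.368×10^6 W.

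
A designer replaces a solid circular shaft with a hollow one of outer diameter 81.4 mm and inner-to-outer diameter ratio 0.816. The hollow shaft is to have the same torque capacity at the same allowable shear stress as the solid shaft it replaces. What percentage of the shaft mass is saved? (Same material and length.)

50.6 %

Equal τ_max and T ⇒ the solid shaft needs d_s³ = d_o³(1−k⁴), so d_s = 81.4·(1−0.816⁴)^(1/3) = 66.96 mm.
Area ratio A_h/A_s = d_o²(1−k²)/d_s² = (1−k²)/(1−k⁴)^(2/3) = 0.4938.
Mass saving = 1 − 0.4938 = 50.6 %.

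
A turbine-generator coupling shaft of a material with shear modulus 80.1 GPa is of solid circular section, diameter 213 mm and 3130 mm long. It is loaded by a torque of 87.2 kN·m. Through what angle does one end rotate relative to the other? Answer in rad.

0.0169 rad

J = πd⁴/32 = π(0.213)⁴/32 = 2.021×10^-4 m⁴.
θ = T·L/(G·J) = 87200 × 3.13 / (80.1×10⁹ × 2.021×10^-4) = 0.01686 rad.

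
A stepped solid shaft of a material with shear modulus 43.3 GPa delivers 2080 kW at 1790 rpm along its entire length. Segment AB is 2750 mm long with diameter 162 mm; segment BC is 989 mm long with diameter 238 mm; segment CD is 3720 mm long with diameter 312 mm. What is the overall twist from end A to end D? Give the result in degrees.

ω = 2π·1790/60 = 187.4 rad/s, so T = P/ω = 2080×10³ / 187.4 = 11100 N·m.
J_AB = π(0.162)⁴/32 = 6.76×10^-5 m⁴; J_BC = π(0.238)⁴/32 = 3.15×10^-4 m⁴; J_CD = π(0.312)⁴/32 = 9.30×10^-4 m⁴.
θ = (T/G)·Σ L_i/J_i = (11100/43.3×10⁹)·(2.75/6.76×10^-5 + 0.989/3.15×10^-4 + 3.72/9.30×10^-4) = 0.01225 rad.

0.702°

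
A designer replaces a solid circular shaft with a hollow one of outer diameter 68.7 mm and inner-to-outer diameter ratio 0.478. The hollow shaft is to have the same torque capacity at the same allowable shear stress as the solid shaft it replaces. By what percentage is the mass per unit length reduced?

20.0 %

Equal τ_max and T ⇒ the solid shaft needs d_s³ = d_o³(1−k⁴), so d_s = 68.7·(1−0.478⁴)^(1/3) = 67.48 mm.
Area ratio A_h/A_s = d_o²(1−k²)/d_s² = (1−k²)/(1−k⁴)^(2/3) = 0.7996.
Mass saving = 1 − 0.7996 = 20.0 %.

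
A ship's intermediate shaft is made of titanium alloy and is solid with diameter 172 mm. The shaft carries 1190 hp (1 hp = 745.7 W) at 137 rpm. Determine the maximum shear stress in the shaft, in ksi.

ω = 2π·137/60 = 14.35 rad/s, so T = P/ω = 1190×745.7 / 14.35 = 61850 N·m.
J = πd⁴/32 = π(0.172)⁴/32 = 8.592×10^-5 m⁴.
τ_max = T·r/J = 61850 × 0.0860 / 8.592×10^-5 = 6.191×10^7 Pa.

8.98 ksi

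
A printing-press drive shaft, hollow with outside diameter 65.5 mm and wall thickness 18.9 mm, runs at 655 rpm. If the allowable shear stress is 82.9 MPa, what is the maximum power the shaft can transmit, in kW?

304 kW

J = π(d_o⁴ − d_i⁴)/32 = π(0.0655⁴ − 0.0277⁴)/32 = 1.749×10^-6 m⁴.
T_max = τ_allow·J/r = 8.29×10^7 × 1.749×10^-6 / 0.0328 = 4428 N·m.
ω = 2π·655/60 = 68.59 rad/s, so P_max = T_max·ω = 3.037×10^5 W.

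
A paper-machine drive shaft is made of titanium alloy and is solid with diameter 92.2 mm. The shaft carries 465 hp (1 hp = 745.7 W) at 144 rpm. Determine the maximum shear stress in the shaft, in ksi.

ω = 2π·144/60 = 15.08 rad/s, so T = P/ω = 465×745.7 / 15.08 = 22990 N·m.
J = πd⁴/32 = π(0.0922)⁴/32 = 7.095×10^-6 m⁴.
τ_max = T·r/J = 22990 × 0.0461 / 7.095×10^-6 = 1.494×10^8 Pa.

21.7 ksi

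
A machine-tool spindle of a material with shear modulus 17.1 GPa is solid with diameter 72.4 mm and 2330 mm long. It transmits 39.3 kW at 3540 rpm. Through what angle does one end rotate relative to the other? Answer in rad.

ω = 2π·3540/60 = 370.7 rad/s, so T = P/ω = 39.3×10³ / 370.7 = 106.0 N·m.
J = πd⁴/32 = π(0.0724)⁴/32 = 2.697×10^-6 m⁴.
θ = T·L/(G·J) = 106.0 × 2.33 / (17.1×10⁹ × 2.697×10^-6) = 5.355×10^-3 rad.

0.00536 rad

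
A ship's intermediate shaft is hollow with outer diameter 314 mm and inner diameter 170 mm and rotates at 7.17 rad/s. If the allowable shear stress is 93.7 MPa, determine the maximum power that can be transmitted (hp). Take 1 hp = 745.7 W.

J = π(d_o⁴ − d_i⁴)/32 = π(0.314⁴ − 0.170⁴)/32 = 8.724×10^-4 m⁴.
T_max = τ_allow·J/r = 9.37×10^7 × 8.724×10^-4 / 0.157 = 520600 N·m.
ω = 7.17 rad/s, so P_max = T_max·ω = 3.733×10^6 W.

5010 hp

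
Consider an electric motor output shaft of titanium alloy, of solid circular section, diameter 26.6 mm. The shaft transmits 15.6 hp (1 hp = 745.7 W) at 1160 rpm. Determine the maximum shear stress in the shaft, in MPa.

ω = 2π·1160/60 = 121.5 rad/s, so T = P/ω = 15.6×745.7 / 121.5 = 95.76 N·m.
J = πd⁴/32 = π(0.0266)⁴/32 = 4.915×10^-8 m⁴.
τ_max = T·r/J = 95.76 × 0.0133 / 4.915×10^-8 = 2.591×10^7 Pa.

25.9 MPa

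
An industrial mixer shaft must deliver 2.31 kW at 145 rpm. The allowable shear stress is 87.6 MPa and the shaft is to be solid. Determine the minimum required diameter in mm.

20.7 mm

ω = 2π·145/60 = 15.18 rad/s, so T = P/ω = 2.31×10³ / 15.18 = 152.1 N·m.
For a solid shaft τ_max = 16T/(πd³), so d = (16T/(π τ_allow))^(1/3) = (16·152.1/(π·8.76×10^7))^(1/3) = 0.02068 m.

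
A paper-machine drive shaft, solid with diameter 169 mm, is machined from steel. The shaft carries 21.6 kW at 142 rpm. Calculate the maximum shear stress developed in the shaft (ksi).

ω = 2π·142/60 = 14.87 rad/s, so T = P/ω = 21.6×10³ / 14.87 = 1453 N·m.
J = πd⁴/32 = π(0.169)⁴/32 = 8.008×10^-5 m⁴.
τ_max = T·r/J = 1453 × 0.0845 / 8.008×10^-5 = 1.533×10^6 Pa.

0.222 ksi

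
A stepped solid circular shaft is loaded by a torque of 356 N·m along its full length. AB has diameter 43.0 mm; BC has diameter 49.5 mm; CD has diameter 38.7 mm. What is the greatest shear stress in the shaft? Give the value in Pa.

3.13e7 Pa

Under the same torque, τ_max = 16T/(πd³) is largest where d is smallest — segment CD (d = 38.7 mm).
τ_max = 16·356.0/(π·(0.0387)³) = 3.128×10^7 Pa.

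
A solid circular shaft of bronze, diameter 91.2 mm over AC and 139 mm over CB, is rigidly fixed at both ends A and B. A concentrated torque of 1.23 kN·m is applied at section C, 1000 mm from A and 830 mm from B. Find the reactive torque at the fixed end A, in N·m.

164 N·m

Compatibility: T_A·a/J_AC = T_B·b/J_CB with T_A + T_B = T₀.
J_AC = 6.79×10^-6 m⁴, J_CB = 3.66×10^-5 m⁴, so T_A = T₀·(J_AC/a)/((J_AC/a)+(J_CB/b)) = 164.0 N·m, T_B = 1066 N·m.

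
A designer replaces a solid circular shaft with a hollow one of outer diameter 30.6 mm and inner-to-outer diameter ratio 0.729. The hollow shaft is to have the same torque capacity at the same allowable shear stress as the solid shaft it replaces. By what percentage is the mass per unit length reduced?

Equal τ_max and T ⇒ the solid shaft needs d_s³ = d_o³(1−k⁴), so d_s = 30.6·(1−0.729⁴)^(1/3) = 27.40 mm.
Area ratio A_h/A_s = d_o²(1−k²)/d_s² = (1−k²)/(1−k⁴)^(2/3) = 0.5846.
Mass saving = 1 − 0.5846 = 41.5 %.

41.5 %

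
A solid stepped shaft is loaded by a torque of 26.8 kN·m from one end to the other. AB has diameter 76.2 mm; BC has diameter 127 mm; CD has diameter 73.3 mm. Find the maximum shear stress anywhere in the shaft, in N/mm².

Under the same torque, τ_max = 16T/(πd³) is largest where d is smallest — segment CD (d = 73.3 mm).
τ_max = 16·26800/(π·(0.0733)³) = 3.466×10^8 Pa.

347 N/mm²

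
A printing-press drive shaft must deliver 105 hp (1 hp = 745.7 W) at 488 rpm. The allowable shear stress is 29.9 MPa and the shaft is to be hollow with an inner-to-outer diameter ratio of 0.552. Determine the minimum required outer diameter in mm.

66.0 mm

ω = 2π·488/60 = 51.10 rad/s, so T = P/ω = 105×745.7 / 51.10 = 1532 N·m.
For a hollow shaft with d_i/d_o = 0.552: τ_max = 16T/(π d_o³ (1−k⁴)), so d_o = [16T/(π τ_allow (1−k⁴))]^(1/3) = [16·1532/(π·2.99×10^7·0.9072)]^(1/3) = 0.06601 m.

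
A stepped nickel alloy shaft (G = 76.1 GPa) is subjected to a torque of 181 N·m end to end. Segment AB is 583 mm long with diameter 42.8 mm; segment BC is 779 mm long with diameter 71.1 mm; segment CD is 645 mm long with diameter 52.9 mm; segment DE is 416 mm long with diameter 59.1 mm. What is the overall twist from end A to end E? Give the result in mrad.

J_AB = π(0.0428)⁴/32 = 3.29×10^-7 m⁴; J_BC = π(0.0711)⁴/32 = 2.51×10^-6 m⁴; J_CD = π(0.0529)⁴/32 = 7.69×10^-7 m⁴; J_DE = π(0.0591)⁴/32 = 1.20×10^-6 m⁴.
θ = (T/G)·Σ L_i/J_i = (181.0/76.1×10⁹)·(0.583/3.29×10^-7 + 0.779/2.51×10^-6 + 0.645/7.69×10^-7 + 0.416/1.20×10^-6) = 7.769×10^-3 rad.

7.77 mrad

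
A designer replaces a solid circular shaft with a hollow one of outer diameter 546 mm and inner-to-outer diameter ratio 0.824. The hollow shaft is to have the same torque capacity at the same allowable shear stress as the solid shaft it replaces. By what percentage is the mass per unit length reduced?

Equal τ_max and T ⇒ the solid shaft needs d_s³ = d_o³(1−k⁴), so d_s = 546·(1−0.824⁴)^(1/3) = 444.3 mm.
Area ratio A_h/A_s = d_o²(1−k²)/d_s² = (1−k²)/(1−k⁴)^(2/3) = 0.4847.
Mass saving = 1 − 0.4847 = 51.5 %.

51.5 %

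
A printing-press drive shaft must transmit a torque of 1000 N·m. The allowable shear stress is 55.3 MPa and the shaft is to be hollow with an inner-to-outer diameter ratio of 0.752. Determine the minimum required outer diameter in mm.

For a hollow shaft with d_i/d_o = 0.752: τ_max = 16T/(π d_o³ (1−k⁴)), so d_o = [16T/(π τ_allow (1−k⁴))]^(1/3) = [16·1000/(π·5.53×10^7·0.6802)]^(1/3) = 0.05135 m.

51.3 mm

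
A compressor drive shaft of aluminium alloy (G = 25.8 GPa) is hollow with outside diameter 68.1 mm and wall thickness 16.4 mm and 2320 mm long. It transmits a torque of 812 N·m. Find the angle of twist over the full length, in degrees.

2.14°

J = π(d_o⁴ − d_i⁴)/32 = π(0.0681⁴ − 0.0353⁴)/32 = 1.959×10^-6 m⁴.
θ = T·L/(G·J) = 812.0 × 2.32 / (25.8×10⁹ × 1.959×10^-6) = 0.03727 rad.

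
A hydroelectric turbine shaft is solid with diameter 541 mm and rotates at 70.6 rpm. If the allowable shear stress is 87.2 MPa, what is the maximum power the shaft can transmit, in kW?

20000 kW

J = πd⁴/32 = π(0.541)⁴/32 = 8.410×10^-3 m⁴.
T_max = τ_allow·J/r = 8.72×10^7 × 8.410×10^-3 / 0.271 = 2.711e6 N·m.
ω = 2π·70.6/60 = 7.393 rad/s, so P_max = T_max·ω = 2.004×10^7 W.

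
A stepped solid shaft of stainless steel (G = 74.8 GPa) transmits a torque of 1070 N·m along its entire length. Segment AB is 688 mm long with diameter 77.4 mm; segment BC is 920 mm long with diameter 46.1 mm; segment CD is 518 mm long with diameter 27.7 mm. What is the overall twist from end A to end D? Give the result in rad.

J_AB = π(0.0774)⁴/32 = 3.52×10^-6 m⁴; J_BC = π(0.0461)⁴/32 = 4.43×10^-7 m⁴; J_CD = π(0.0277)⁴/32 = 5.78×10^-8 m⁴.
θ = (T/G)·Σ L_i/J_i = (1070/74.8×10⁹)·(0.688/3.52×10^-6 + 0.920/4.43×10^-7 + 0.518/5.78×10^-8) = 0.1607 rad.

0.161 rad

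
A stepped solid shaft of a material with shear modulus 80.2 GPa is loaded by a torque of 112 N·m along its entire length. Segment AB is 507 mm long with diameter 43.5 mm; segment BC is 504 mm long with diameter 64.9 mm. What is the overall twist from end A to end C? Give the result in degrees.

J_AB = π(0.0435)⁴/32 = 3.52×10^-7 m⁴; J_BC = π(0.0649)⁴/32 = 1.74×10^-6 m⁴.
θ = (T/G)·Σ L_i/J_i = (112.0/80.2×10⁹)·(0.507/3.52×10^-7 + 0.504/1.74×10^-6) = 2.418×10^-3 rad.

0.139°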